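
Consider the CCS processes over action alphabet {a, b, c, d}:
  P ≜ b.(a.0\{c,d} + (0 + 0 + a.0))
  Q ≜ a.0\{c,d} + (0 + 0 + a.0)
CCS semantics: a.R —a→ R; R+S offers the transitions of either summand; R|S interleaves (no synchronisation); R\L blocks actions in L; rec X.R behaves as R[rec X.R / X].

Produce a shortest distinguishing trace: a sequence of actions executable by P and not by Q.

b

Reachable graph of P (4 states):
  p0 = b.(a.0\{c,d} + (0 + 0 + a.0)) :: -b-> p1
  p1 = a.0\{c,d} + (0 + 0 + a.0) :: -a-> p2, -a-> p3
  p2 = 0 :: deadlocked
  p3 = 0\{c,d} :: deadlocked
Reachable graph of Q (3 states):
  q0 = a.0\{c,d} + (0 + 0 + a.0) :: -a-> q1, -a-> q2
  q1 = 0 :: deadlocked
  q2 = 0\{c,d} :: deadlocked
Trace ⟨b⟩ through P, begin at {p0}:
  after b @ step 1: {p1}
  P completes σ.
Trace ⟨b⟩ through Q, begin at {q0}:
  after b @ step 1: ∅ (Q stuck)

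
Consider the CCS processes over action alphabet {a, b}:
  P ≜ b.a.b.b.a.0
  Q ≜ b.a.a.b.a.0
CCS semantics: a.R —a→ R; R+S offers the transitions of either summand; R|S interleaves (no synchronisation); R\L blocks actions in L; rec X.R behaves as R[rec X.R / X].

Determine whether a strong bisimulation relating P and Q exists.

P's transition system — 6 states:
  p0 = b.a.b.b.a.0 → =b=> p1
  p1 = a.b.b.a.0 → =a=> p2
  p2 = b.b.a.0 → =b=> p3
  p3 = b.a.0 → =b=> p4
  p4 = a.0 → =a=> p5
  p5 = 0 → stopped
Q's transition system — 6 states:
  q0 = b.a.a.b.a.0 → =b=> q1
  q1 = a.a.b.a.0 → =a=> q2
  q2 = a.b.a.0 → =a=> q3
  q3 = b.a.0 → =b=> q4
  q4 = a.0 → =a=> q5
  q5 = 0 → stopped
Coarsest stable partition (strong bisimilarity classes):
  B0 = {p0}
  B1 = {p1}
  B2 = {p2}
  B3 = {p3, q3}
  B4 = {p4, q4}
  B5 = {p5, q5}
  B6 = {q0}
  B7 = {q1}
  B8 = {q2}
p0 ∈ B0, q0 ∈ B6 → different blocks

not bisimilar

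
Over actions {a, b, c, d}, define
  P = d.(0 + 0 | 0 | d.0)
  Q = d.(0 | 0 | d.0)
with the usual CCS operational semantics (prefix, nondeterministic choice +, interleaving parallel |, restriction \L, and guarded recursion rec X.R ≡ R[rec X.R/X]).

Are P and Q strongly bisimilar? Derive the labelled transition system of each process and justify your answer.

Reachable graph of P (3 states):
  u0 = d.(0 + 0 | 0 | d.0) :: -d-> u1
  u1 = 0 + 0 | 0 | d.0 :: -d-> u2
  u2 = 0 | 0 | 0 :: (no moves)
Reachable graph of Q (3 states):
  v0 = d.(0 | 0 | d.0) :: -d-> v1
  v1 = 0 | 0 | d.0 :: -d-> v2
  v2 = 0 | 0 | 0 :: (no moves)
Bisimilarity quotient blocks:
  B0 = {u0, v0}
  B1 = {u1, v1}
  B2 = {u2, v2}
u0 ∈ B0, v0 ∈ B0 → same block

bisimilar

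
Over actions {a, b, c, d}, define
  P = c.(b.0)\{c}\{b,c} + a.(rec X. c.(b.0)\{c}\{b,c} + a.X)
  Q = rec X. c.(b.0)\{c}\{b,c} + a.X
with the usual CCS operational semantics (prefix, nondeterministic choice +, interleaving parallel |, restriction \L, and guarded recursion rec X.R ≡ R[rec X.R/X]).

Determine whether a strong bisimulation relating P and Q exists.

LTS(P): 3 reachable states
  u0 = c.(b.0)\{c}\{b,c} + a.(rec X. c.(b.0)\{c}\{b,c} + a.X) has moves =a=> u1, =c=> u2
  u1 = rec X. c.(b.0)\{c}\{b,c} + a.X has moves =a=> u1, =c=> u2
  u2 = (b.0)\{c}\{b,c} has moves deadlocked
LTS(Q): 2 reachable states
  v0 = rec X. c.(b.0)\{c}\{b,c} + a.X has moves =a=> v0, =c=> v1
  v1 = (b.0)\{c}\{b,c} has moves deadlocked
Partition-refinement fixed point:
  B0 = {u0, u1, v0}
  B1 = {u2, v1}
u0 ∈ B0, v0 ∈ B0 → same block

YES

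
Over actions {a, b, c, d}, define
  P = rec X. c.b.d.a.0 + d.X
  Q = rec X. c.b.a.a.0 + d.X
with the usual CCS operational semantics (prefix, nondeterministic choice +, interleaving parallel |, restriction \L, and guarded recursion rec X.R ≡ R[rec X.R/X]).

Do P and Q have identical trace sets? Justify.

Reachable graph of P (5 states):
  u0 = rec X. c.b.d.a.0 + d.X | -c-> u1, -d-> u0
  u1 = b.d.a.0 | -b-> u2
  u2 = d.a.0 | -d-> u3
  u3 = a.0 | -a-> u4
  u4 = 0 | ∅
Reachable graph of Q (5 states):
  v0 = rec X. c.b.a.a.0 + d.X | -c-> v1, -d-> v0
  v1 = b.a.a.0 | -b-> v2
  v2 = a.a.0 | -a-> v3
  v3 = a.0 | -a-> v4
  v4 = 0 | ∅
Executing cbd from P (initial set {u0}):
  after c @ step 1: {u1}
  after b @ step 2: {u2}
  after d @ step 3: {u3}
  P completes σ.
Executing cbd from Q (initial set {v0}):
  after c @ step 1: {v1}
  after b @ step 2: {v2}
  after d @ step 3: ∅  — Q cannot continue

traces(P) ≠ traces(Q) — witness ⟨cbd⟩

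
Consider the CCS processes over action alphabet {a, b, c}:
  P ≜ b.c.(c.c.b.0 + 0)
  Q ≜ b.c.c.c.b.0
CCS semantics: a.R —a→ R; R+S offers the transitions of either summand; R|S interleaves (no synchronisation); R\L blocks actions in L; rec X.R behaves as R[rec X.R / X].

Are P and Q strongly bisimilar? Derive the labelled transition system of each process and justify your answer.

YES

P's transition system — 6 states:
  m0 = b.c.(c.c.b.0 + 0) → ··b··> m1
  m1 = c.(c.c.b.0 + 0) → ··c··> m2
  m2 = c.c.b.0 + 0 → ··c··> m3
  m3 = c.b.0 → ··c··> m4
  m4 = b.0 → ··b··> m5
  m5 = 0 → deadlocked
Q's transition system — 6 states:
  n0 = b.c.c.c.b.0 → ··b··> n1
  n1 = c.c.c.b.0 → ··c··> n2
  n2 = c.c.b.0 → ··c··> n3
  n3 = c.b.0 → ··c··> n4
  n4 = b.0 → ··b··> n5
  n5 = 0 → deadlocked
Partition-refinement fixed point:
  B0 = {m0, n0}
  B1 = {m1, n1}
  B2 = {m2, n2}
  B3 = {m3, n3}
  B4 = {m4, n4}
  B5 = {m5, n5}
m0 ∈ B0, n0 ∈ B0 → same block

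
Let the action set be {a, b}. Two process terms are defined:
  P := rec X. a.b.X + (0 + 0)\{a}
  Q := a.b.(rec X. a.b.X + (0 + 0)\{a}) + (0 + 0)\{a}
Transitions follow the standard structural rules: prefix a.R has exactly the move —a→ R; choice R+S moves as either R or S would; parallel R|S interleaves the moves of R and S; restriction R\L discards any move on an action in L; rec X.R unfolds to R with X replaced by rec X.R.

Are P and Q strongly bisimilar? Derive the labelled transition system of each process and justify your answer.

YES

P's transition system — 2 states:
  p0 = rec X. a.b.X + (0 + 0)\{a} has moves —a→ p1
  p1 = b.(rec X. a.b.X + (0 + 0)\{a}) has moves —b→ p0
Q's transition system — 3 states:
  q0 = a.b.(rec X. a.b.X + (0 + 0)\{a}) + (0 + 0)\{a} has moves —a→ q1
  q1 = b.(rec X. a.b.X + (0 + 0)\{a}) has moves —b→ q2
  q2 = rec X. a.b.X + (0 + 0)\{a} has moves —a→ q1
Coarsest stable partition (strong bisimilarity classes):
  B0 = {p0, q0, q2}
  B1 = {p1, q1}
p0 ∈ B0, q0 ∈ B0 → same block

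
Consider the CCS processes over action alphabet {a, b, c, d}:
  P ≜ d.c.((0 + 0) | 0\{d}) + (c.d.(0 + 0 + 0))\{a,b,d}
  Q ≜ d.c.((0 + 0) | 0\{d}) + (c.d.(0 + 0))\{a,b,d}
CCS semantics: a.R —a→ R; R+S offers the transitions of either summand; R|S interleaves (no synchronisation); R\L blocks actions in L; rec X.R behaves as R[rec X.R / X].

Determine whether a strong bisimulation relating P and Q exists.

bisimilar

P's transition system — 4 states:
  p0 = d.c.((0 + 0) | 0\{d}) + (c.d.(0 + 0 + 0))\{a,b,d} → =c=> p1, =d=> p2
  p1 = (d.(0 + 0 + 0))\{a,b,d} → ∅
  p2 = c.((0 + 0) | 0\{d}) → =c=> p3
  p3 = (0 + 0) | 0\{d} → ∅
Q's transition system — 4 states:
  q0 = d.c.((0 + 0) | 0\{d}) + (c.d.(0 + 0))\{a,b,d} → =c=> q1, =d=> q2
  q1 = (d.(0 + 0))\{a,b,d} → ∅
  q2 = c.((0 + 0) | 0\{d}) → =c=> q3
  q3 = (0 + 0) | 0\{d} → ∅
Partition-refinement fixed point:
  B0 = {p0, q0}
  B1 = {p1, p3, q1, q3}
  B2 = {p2, q2}
p0 ∈ B0, q0 ∈ B0 → same block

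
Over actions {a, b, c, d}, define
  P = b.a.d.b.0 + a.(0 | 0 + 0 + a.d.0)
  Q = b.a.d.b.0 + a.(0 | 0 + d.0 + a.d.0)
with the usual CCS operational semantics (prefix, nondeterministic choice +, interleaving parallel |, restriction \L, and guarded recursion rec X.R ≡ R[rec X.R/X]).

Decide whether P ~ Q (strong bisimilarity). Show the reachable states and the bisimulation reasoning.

P's transition system — 7 states:
  s0 = b.a.d.b.0 + a.(0 | 0 + 0 + a.d.0) has moves -a-> s1, -b-> s2
  s1 = 0 | 0 + 0 + a.d.0 has moves -a-> s3
  s2 = a.d.b.0 has moves -a-> s4
  s3 = d.0 has moves -d-> s5
  s4 = d.b.0 has moves -d-> s6
  s5 = 0 has moves stopped
  s6 = b.0 has moves -b-> s5
Q's transition system — 7 states:
  t0 = b.a.d.b.0 + a.(0 | 0 + d.0 + a.d.0) has moves -a-> t1, -b-> t2
  t1 = 0 | 0 + d.0 + a.d.0 has moves -a-> t3, -d-> t4
  t2 = a.d.b.0 has moves -a-> t5
  t3 = d.0 has moves -d-> t4
  t4 = 0 has moves stopped
  t5 = d.b.0 has moves -d-> t6
  t6 = b.0 has moves -b-> t4
Coarsest stable partition (strong bisimilarity classes):
  B0 = {s0}
  B1 = {s2, t2}
  B2 = {s4, t5}
  B3 = {s6, t6}
  B4 = {s5, t4}
  B5 = {s1}
  B6 = {s3, t3}
  B7 = {t0}
  B8 = {t1}
s0 ∈ B0, t0 ∈ B7 → different blocks

P ≁ Q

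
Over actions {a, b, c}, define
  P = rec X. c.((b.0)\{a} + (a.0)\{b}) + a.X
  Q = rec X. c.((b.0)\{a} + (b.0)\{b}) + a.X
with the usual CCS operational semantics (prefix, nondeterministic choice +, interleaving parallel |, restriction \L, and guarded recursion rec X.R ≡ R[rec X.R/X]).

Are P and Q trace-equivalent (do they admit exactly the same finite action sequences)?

Reachable graph of P (4 states):
  p0 = rec X. c.((b.0)\{a} + (a.0)\{b}) + a.X has moves ··a··> p0, ··c··> p1
  p1 = (b.0)\{a} + (a.0)\{b} has moves ··a··> p2, ··b··> p3
  p2 = 0\{b} has moves ∅
  p3 = 0\{a} has moves ∅
Reachable graph of Q (3 states):
  q0 = rec X. c.((b.0)\{a} + (b.0)\{b}) + a.X has moves ··a··> q0, ··c··> q1
  q1 = (b.0)\{a} + (b.0)\{b} has moves ··b··> q2
  q2 = 0\{a} has moves ∅
Trace ⟨ca⟩ through P, begin at {p0}:
  step 1 (c): {p1}
  step 2 (a): {p2}
  — P admits the full trace.
Trace ⟨ca⟩ through Q, begin at {q0}:
  step 1 (c): {q1}
  step 2 (a): ∅  — Q cannot continue

trace-distinct — witness ⟨ca⟩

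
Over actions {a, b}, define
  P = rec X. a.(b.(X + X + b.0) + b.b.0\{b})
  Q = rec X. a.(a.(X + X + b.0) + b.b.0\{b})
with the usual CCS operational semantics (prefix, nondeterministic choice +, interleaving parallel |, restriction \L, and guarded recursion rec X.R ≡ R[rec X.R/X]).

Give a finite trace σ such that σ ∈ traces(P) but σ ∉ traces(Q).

P's transition system — 6 states:
  p0 = rec X. a.(b.(X + X + b.0) + b.b.0\{b}) :: -a-> p1
  p1 = b.((rec X. a.(b.(X + X + b.0) + b.b.0\{b})) + (rec X. a.(b.(X + X + b.0) + b.b.0\{b})) + b.0) + b.b.0\{b} :: -b-> p2, -b-> p3
  p2 = (rec X. a.(b.(X + X + b.0) + b.b.0\{b})) + (rec X. a.(b.(X + X + b.0) + b.b.0\{b})) + b.0 :: -a-> p1, -b-> p4
  p3 = b.0\{b} :: -b-> p5
  p4 = 0 :: deadlocked
  p5 = 0\{b} :: deadlocked
Q's transition system — 6 states:
  q0 = rec X. a.(a.(X + X + b.0) + b.b.0\{b}) :: -a-> q1
  q1 = a.((rec X. a.(a.(X + X + b.0) + b.b.0\{b})) + (rec X. a.(a.(X + X + b.0) + b.b.0\{b})) + b.0) + b.b.0\{b} :: -a-> q2, -b-> q3
  q2 = (rec X. a.(a.(X + X + b.0) + b.b.0\{b})) + (rec X. a.(a.(X + X + b.0) + b.b.0\{b})) + b.0 :: -a-> q1, -b-> q4
  q3 = b.0\{b} :: -b-> q5
  q4 = 0 :: deadlocked
  q5 = 0\{b} :: deadlocked
Executing aba from P (initial set {p0}):
  after a @ step 1: {p1}
  after b @ step 2: {p2, p3}
  after a @ step 3: {p1}
  — P admits the full trace.
Executing aba from Q (initial set {q0}):
  after a @ step 1: {q1}
  after b @ step 2: {q3}
  after a @ step 3: no successor for Q

aba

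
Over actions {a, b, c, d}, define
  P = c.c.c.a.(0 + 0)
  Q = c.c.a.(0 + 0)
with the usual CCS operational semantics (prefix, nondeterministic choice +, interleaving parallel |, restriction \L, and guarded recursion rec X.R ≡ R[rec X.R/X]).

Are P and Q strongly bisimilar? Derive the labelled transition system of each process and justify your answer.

P ≁ Q

Reachable graph of P (5 states):
  u0 = c.c.c.a.(0 + 0) ⊢ -c-> u1
  u1 = c.c.a.(0 + 0) ⊢ -c-> u2
  u2 = c.a.(0 + 0) ⊢ -c-> u3
  u3 = a.(0 + 0) ⊢ -a-> u4
  u4 = 0 + 0 ⊢ deadlocked
Reachable graph of Q (4 states):
  v0 = c.c.a.(0 + 0) ⊢ -c-> v1
  v1 = c.a.(0 + 0) ⊢ -c-> v2
  v2 = a.(0 + 0) ⊢ -a-> v3
  v3 = 0 + 0 ⊢ deadlocked
Coarsest stable partition (strong bisimilarity classes):
  B0 = {u0}
  B1 = {u1, v0}
  B2 = {u2, v1}
  B3 = {u3, v2}
  B4 = {u4, v3}
u0 ∈ B0, v0 ∈ B1 → different blocks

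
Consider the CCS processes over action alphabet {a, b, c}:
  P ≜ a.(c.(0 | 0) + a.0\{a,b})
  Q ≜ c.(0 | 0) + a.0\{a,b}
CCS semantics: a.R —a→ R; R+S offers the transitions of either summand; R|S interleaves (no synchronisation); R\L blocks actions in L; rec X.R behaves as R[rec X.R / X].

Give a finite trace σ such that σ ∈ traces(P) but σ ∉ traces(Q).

aa

Reachable graph of P (4 states):
  s0 = a.(c.(0 | 0) + a.0\{a,b}) → =a=> s1
  s1 = c.(0 | 0) + a.0\{a,b} → =a=> s2, =c=> s3
  s2 = 0\{a,b} → deadlocked
  s3 = 0 | 0 → deadlocked
Reachable graph of Q (3 states):
  t0 = c.(0 | 0) + a.0\{a,b} → =a=> t1, =c=> t2
  t1 = 0\{a,b} → deadlocked
  t2 = 0 | 0 → deadlocked
Run σ = ⟨aa⟩ on P: start {s0}
  after a @ step 1: {s1}
  after a @ step 2: {s2}
  ✓ P
Run σ = ⟨aa⟩ on Q: start {t0}
  after a @ step 1: {t1}
  after a @ step 2: no successor for Q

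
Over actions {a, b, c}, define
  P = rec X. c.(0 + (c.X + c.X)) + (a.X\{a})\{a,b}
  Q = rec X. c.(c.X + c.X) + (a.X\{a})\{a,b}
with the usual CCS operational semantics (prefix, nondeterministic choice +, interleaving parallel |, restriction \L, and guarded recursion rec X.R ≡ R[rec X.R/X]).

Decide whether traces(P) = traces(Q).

LTS(P): 2 reachable states
  u0 = rec X. c.(0 + (c.X + c.X)) + (a.X\{a})\{a,b} has moves -c-> u1
  u1 = 0 + (c.(rec X. c.(0 + (c.X + c.X)) + (a.X\{a})\{a,b}) + c.(rec X. c.(0 + (c.X + c.X)) + (a.X\{a})\{a,b})) has moves -c-> u0
LTS(Q): 2 reachable states
  v0 = rec X. c.(c.X + c.X) + (a.X\{a})\{a,b} has moves -c-> v1
  v1 = c.(rec X. c.(c.X + c.X) + (a.X\{a})\{a,b}) + c.(rec X. c.(c.X + c.X) + (a.X\{a})\{a,b}) has moves -c-> v0
Partition-refinement fixed point:
  B0 = {u0, u1, v0, v1}
u0 ∈ B0, v0 ∈ B0 → same block
Bisimilar ⇒ trace-equivalent.

trace-equivalent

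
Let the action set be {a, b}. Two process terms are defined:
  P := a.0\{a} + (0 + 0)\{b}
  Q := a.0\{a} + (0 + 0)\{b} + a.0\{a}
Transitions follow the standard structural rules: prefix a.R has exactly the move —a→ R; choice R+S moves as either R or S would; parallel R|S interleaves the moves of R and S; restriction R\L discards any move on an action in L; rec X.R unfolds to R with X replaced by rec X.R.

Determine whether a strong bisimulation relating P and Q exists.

Reachable graph of P (2 states):
  p0 = a.0\{a} + (0 + 0)\{b} → ··a··> p1
  p1 = 0\{a} → (no moves)
Reachable graph of Q (2 states):
  q0 = a.0\{a} + (0 + 0)\{b} + a.0\{a} → ··a··> q1
  q1 = 0\{a} → (no moves)
Coarsest stable partition (strong bisimilarity classes):
  B0 = {p0, q0}
  B1 = {p1, q1}
p0 ∈ B0, q0 ∈ B0 → same block

bisimilar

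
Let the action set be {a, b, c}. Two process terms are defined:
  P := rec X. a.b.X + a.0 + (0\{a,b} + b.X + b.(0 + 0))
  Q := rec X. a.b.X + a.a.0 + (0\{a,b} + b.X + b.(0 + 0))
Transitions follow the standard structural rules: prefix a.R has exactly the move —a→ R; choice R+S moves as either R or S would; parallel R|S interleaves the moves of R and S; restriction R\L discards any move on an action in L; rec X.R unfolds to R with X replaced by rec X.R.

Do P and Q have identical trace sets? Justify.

P's transition system — 4 states:
  p0 = rec X. a.b.X + a.0 + (0\{a,b} + b.X + b.(0 + 0)) has moves —a→ p1, —a→ p2, —b→ p0, —b→ p3
  p1 = 0 has moves (no moves)
  p2 = b.(rec X. a.b.X + a.0 + (0\{a,b} + b.X + b.(0 + 0))) has moves —b→ p0
  p3 = 0 + 0 has moves (no moves)
Q's transition system — 5 states:
  q0 = rec X. a.b.X + a.a.0 + (0\{a,b} + b.X + b.(0 + 0)) has moves —a→ q1, —a→ q2, —b→ q0, —b→ q3
  q1 = a.0 has moves —a→ q4
  q2 = b.(rec X. a.b.X + a.a.0 + (0\{a,b} + b.X + b.(0 + 0))) has moves —b→ q0
  q3 = 0 + 0 has moves (no moves)
  q4 = 0 has moves (no moves)
Trace ⟨aa⟩ through Q, begin at {q0}:
  after a @ step 1: {q1, q2}
  after a @ step 2: {q4}
  — Q admits the full trace.
Trace ⟨aa⟩ through P, begin at {p0}:
  after a @ step 1: {p1, p2}
  after a @ step 2: no successor for P

trace-distinct — witness ⟨aa⟩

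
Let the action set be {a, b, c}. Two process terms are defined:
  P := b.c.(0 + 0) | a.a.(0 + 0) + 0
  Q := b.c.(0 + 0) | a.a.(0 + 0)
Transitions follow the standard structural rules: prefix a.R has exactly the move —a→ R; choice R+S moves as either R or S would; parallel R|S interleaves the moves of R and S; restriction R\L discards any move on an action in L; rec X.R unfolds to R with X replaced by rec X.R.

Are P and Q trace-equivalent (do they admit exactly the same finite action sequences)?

LTS(P): 9 reachable states
  s0 = b.c.(0 + 0) | a.a.(0 + 0) + 0 has moves --a--▸ s1, --b--▸ s2
  s1 = b.c.(0 + 0) | a.(0 + 0) has moves --a--▸ s3, --b--▸ s4
  s2 = c.(0 + 0) | a.a.(0 + 0) has moves --a--▸ s4, --c--▸ s5
  s3 = b.c.(0 + 0) | (0 + 0) has moves --b--▸ s6
  s4 = c.(0 + 0) | a.(0 + 0) has moves --a--▸ s6, --c--▸ s7
  s5 = (0 + 0) | a.a.(0 + 0) has moves --a--▸ s7
  s6 = c.(0 + 0) | (0 + 0) has moves --c--▸ s8
  s7 = (0 + 0) | a.(0 + 0) has moves --a--▸ s8
  s8 = (0 + 0) | (0 + 0) has moves (no moves)
LTS(Q): 9 reachable states
  t0 = b.c.(0 + 0) | a.a.(0 + 0) has moves --a--▸ t1, --b--▸ t2
  t1 = b.c.(0 + 0) | a.(0 + 0) has moves --a--▸ t3, --b--▸ t4
  t2 = c.(0 + 0) | a.a.(0 + 0) has moves --a--▸ t4, --c--▸ t5
  t3 = b.c.(0 + 0) | (0 + 0) has moves --b--▸ t6
  t4 = c.(0 + 0) | a.(0 + 0) has moves --a--▸ t6, --c--▸ t7
  t5 = (0 + 0) | a.a.(0 + 0) has moves --a--▸ t7
  t6 = c.(0 + 0) | (0 + 0) has moves --c--▸ t8
  t7 = (0 + 0) | a.(0 + 0) has moves --a--▸ t8
  t8 = (0 + 0) | (0 + 0) has moves (no moves)
Partition-refinement fixed point:
  B0 = {s0, t0}
  B1 = {s2, t2}
  B2 = {s5, t5}
  B3 = {s7, t7}
  B4 = {s8, t8}
  B5 = {s4, t4}
  B6 = {s6, t6}
  B7 = {s1, t1}
  B8 = {s3, t3}
s0 ∈ B0, t0 ∈ B0 → same block
Bisimilar ⇒ trace-equivalent.

traces(P) = traces(Q)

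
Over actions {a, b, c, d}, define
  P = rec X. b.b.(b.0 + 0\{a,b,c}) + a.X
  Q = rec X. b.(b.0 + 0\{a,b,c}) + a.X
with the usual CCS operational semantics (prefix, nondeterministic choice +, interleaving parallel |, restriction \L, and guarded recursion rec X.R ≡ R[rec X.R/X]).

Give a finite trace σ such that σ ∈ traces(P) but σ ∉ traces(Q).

P's transition system — 4 states:
  m0 = rec X. b.b.(b.0 + 0\{a,b,c}) + a.X → -a-> m0, -b-> m1
  m1 = b.(b.0 + 0\{a,b,c}) → -b-> m2
  m2 = b.0 + 0\{a,b,c} → -b-> m3
  m3 = 0 → stopped
Q's transition system — 3 states:
  n0 = rec X. b.(b.0 + 0\{a,b,c}) + a.X → -a-> n0, -b-> n1
  n1 = b.0 + 0\{a,b,c} → -b-> n2
  n2 = 0 → stopped
Executing bbb from P (initial set {m0}):
  step 1 (b): {m1}
  step 2 (b): {m2}
  step 3 (b): {m3}
  P completes σ.
Executing bbb from Q (initial set {n0}):
  step 1 (b): {n1}
  step 2 (b): {n2}
  step 3 (b): ∅ (Q stuck)

bbb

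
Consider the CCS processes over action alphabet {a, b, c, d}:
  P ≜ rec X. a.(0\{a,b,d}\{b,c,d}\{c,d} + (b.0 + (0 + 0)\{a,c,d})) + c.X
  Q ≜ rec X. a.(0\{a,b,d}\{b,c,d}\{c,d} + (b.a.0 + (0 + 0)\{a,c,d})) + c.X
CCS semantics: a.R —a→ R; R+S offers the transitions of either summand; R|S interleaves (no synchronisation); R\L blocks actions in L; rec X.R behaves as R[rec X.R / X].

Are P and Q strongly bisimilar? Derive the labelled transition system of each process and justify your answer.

NO

LTS(P): 3 reachable states
  p0 = rec X. a.(0\{a,b,d}\{b,c,d}\{c,d} + (b.0 + (0 + 0)\{a,c,d})) + c.X | --a--▸ p1, --c--▸ p0
  p1 = 0\{a,b,d}\{b,c,d}\{c,d} + (b.0 + (0 + 0)\{a,c,d}) | --b--▸ p2
  p2 = 0 | stopped
LTS(Q): 4 reachable states
  q0 = rec X. a.(0\{a,b,d}\{b,c,d}\{c,d} + (b.a.0 + (0 + 0)\{a,c,d})) + c.X | --a--▸ q1, --c--▸ q0
  q1 = 0\{a,b,d}\{b,c,d}\{c,d} + (b.a.0 + (0 + 0)\{a,c,d}) | --b--▸ q2
  q2 = a.0 | --a--▸ q3
  q3 = 0 | stopped
Coarsest stable partition (strong bisimilarity classes):
  B0 = {p0}
  B1 = {p1}
  B2 = {p2, q3}
  B3 = {q0}
  B4 = {q1}
  B5 = {q2}
p0 ∈ B0, q0 ∈ B3 → different blocks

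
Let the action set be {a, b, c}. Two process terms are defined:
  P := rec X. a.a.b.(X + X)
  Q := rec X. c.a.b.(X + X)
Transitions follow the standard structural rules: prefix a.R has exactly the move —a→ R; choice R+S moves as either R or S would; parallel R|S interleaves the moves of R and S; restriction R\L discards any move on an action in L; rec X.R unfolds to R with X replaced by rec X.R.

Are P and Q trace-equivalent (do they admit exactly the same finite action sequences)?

NO — witness ⟨a⟩

LTS(P): 4 reachable states
  m0 = rec X. a.a.b.(X + X) :: =a=> m1
  m1 = a.b.((rec X. a.a.b.(X + X)) + (rec X. a.a.b.(X + X))) :: =a=> m2
  m2 = b.((rec X. a.a.b.(X + X)) + (rec X. a.a.b.(X + X))) :: =b=> m3
  m3 = (rec X. a.a.b.(X + X)) + (rec X. a.a.b.(X + X)) :: =a=> m1
LTS(Q): 4 reachable states
  n0 = rec X. c.a.b.(X + X) :: =c=> n1
  n1 = a.b.((rec X. c.a.b.(X + X)) + (rec X. c.a.b.(X + X))) :: =a=> n2
  n2 = b.((rec X. c.a.b.(X + X)) + (rec X. c.a.b.(X + X))) :: =b=> n3
  n3 = (rec X. c.a.b.(X + X)) + (rec X. c.a.b.(X + X)) :: =c=> n1
Executing a from P (initial set {m0}):
  step 1 (a): {m1}
  — P admits the full trace.
Executing a from Q (initial set {n0}):
  step 1 (a): ∅  — Q cannot continue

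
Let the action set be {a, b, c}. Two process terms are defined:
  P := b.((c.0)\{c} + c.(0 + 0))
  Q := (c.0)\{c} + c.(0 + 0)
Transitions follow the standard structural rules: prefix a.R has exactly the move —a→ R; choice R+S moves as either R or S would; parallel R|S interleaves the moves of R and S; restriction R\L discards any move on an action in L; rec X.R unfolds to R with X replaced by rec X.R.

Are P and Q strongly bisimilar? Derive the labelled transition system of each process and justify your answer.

Reachable graph of P (3 states):
  m0 = b.((c.0)\{c} + c.(0 + 0)) ⊢ --b--▸ m1
  m1 = (c.0)\{c} + c.(0 + 0) ⊢ --c--▸ m2
  m2 = 0 + 0 ⊢ deadlocked
Reachable graph of Q (2 states):
  n0 = (c.0)\{c} + c.(0 + 0) ⊢ --c--▸ n1
  n1 = 0 + 0 ⊢ deadlocked
Coarsest stable partition (strong bisimilarity classes):
  B0 = {m0}
  B1 = {m1, n0}
  B2 = {m2, n1}
m0 ∈ B0, n0 ∈ B1 → different blocks

NO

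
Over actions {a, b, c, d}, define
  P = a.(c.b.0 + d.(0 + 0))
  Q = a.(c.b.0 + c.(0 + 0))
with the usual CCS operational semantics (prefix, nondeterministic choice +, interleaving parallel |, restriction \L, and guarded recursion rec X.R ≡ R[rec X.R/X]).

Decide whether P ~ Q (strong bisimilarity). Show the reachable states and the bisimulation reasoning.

P ≁ Q

LTS(P): 5 reachable states
  u0 = a.(c.b.0 + d.(0 + 0)) :: ··a··> u1
  u1 = c.b.0 + d.(0 + 0) :: ··c··> u2, ··d··> u3
  u2 = b.0 :: ··b··> u4
  u3 = 0 + 0 :: ·
  u4 = 0 :: ·
LTS(Q): 5 reachable states
  v0 = a.(c.b.0 + c.(0 + 0)) :: ··a··> v1
  v1 = c.b.0 + c.(0 + 0) :: ··c··> v2, ··c··> v3
  v2 = 0 + 0 :: ·
  v3 = b.0 :: ··b··> v4
  v4 = 0 :: ·
Coarsest stable partition (strong bisimilarity classes):
  B0 = {u0}
  B1 = {u1}
  B2 = {u3, u4, v2, v4}
  B3 = {u2, v3}
  B4 = {v0}
  B5 = {v1}
u0 ∈ B0, v0 ∈ B4 → different blocks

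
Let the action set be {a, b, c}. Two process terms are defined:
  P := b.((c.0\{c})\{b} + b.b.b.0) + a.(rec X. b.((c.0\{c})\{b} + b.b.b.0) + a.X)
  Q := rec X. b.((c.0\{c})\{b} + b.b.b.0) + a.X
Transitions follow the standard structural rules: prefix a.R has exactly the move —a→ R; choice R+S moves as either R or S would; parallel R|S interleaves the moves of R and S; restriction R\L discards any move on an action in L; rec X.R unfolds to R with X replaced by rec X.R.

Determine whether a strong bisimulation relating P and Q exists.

P's transition system — 7 states:
  u0 = b.((c.0\{c})\{b} + b.b.b.0) + a.(rec X. b.((c.0\{c})\{b} + b.b.b.0) + a.X) has moves —a→ u1, —b→ u2
  u1 = rec X. b.((c.0\{c})\{b} + b.b.b.0) + a.X has moves —a→ u1, —b→ u2
  u2 = (c.0\{c})\{b} + b.b.b.0 has moves —b→ u3, —c→ u4
  u3 = b.b.0 has moves —b→ u5
  u4 = 0\{c}\{b} has moves stopped
  u5 = b.0 has moves —b→ u6
  u6 = 0 has moves stopped
Q's transition system — 6 states:
  v0 = rec X. b.((c.0\{c})\{b} + b.b.b.0) + a.X has moves —a→ v0, —b→ v1
  v1 = (c.0\{c})\{b} + b.b.b.0 has moves —b→ v2, —c→ v3
  v2 = b.b.0 has moves —b→ v4
  v3 = 0\{c}\{b} has moves stopped
  v4 = b.0 has moves —b→ v5
  v5 = 0 has moves stopped
Partition-refinement fixed point:
  B0 = {u0, u1, v0}
  B1 = {u2, v1}
  B2 = {u4, u6, v3, v5}
  B3 = {u3, v2}
  B4 = {u5, v4}
u0 ∈ B0, v0 ∈ B0 → same block

YES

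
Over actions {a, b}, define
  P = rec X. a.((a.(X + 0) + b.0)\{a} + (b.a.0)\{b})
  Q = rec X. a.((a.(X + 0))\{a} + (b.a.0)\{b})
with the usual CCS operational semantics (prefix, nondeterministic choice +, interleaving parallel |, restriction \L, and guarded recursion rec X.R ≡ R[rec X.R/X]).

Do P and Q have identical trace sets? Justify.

P's transition system — 3 states:
  m0 = rec X. a.((a.(X + 0) + b.0)\{a} + (b.a.0)\{b}) | --a--▸ m1
  m1 = (a.((rec X. a.((a.(X + 0) + b.0)\{a} + (b.a.0)\{b})) + 0) + b.0)\{a} + (b.a.0)\{b} | --b--▸ m2
  m2 = 0\{a} | (no moves)
Q's transition system — 2 states:
  n0 = rec X. a.((a.(X + 0))\{a} + (b.a.0)\{b}) | --a--▸ n1
  n1 = (a.((rec X. a.((a.(X + 0))\{a} + (b.a.0)\{b})) + 0))\{a} + (b.a.0)\{b} | (no moves)
Trace ⟨ab⟩ through P, begin at {m0}:
  after a @ step 1: {m1}
  after b @ step 2: {m2}
  ✓ P
Trace ⟨ab⟩ through Q, begin at {n0}:
  after a @ step 1: {n1}
  after b @ step 2: ∅  — Q cannot continue

traces(P) ≠ traces(Q) — witness ⟨ab⟩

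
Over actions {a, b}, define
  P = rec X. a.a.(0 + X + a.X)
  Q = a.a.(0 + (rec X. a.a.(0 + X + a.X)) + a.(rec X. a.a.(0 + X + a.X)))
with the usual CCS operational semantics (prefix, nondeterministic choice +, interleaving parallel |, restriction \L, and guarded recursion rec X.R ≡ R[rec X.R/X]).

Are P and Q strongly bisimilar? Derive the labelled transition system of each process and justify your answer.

bisimilar

Reachable graph of P (3 states):
  u0 = rec X. a.a.(0 + X + a.X) :: ··a··> u1
  u1 = a.(0 + (rec X. a.a.(0 + X + a.X)) + a.(rec X. a.a.(0 + X + a.X))) :: ··a··> u2
  u2 = 0 + (rec X. a.a.(0 + X + a.X)) + a.(rec X. a.a.(0 + X + a.X)) :: ··a··> u0, ··a··> u1
Reachable graph of Q (4 states):
  v0 = a.a.(0 + (rec X. a.a.(0 + X + a.X)) + a.(rec X. a.a.(0 + X + a.X))) :: ··a··> v1
  v1 = a.(0 + (rec X. a.a.(0 + X + a.X)) + a.(rec X. a.a.(0 + X + a.X))) :: ··a··> v2
  v2 = 0 + (rec X. a.a.(0 + X + a.X)) + a.(rec X. a.a.(0 + X + a.X)) :: ··a··> v1, ··a··> v3
  v3 = rec X. a.a.(0 + X + a.X) :: ··a··> v1
Bisimilarity quotient blocks:
  B0 = {u0, u1, u2, v0, v1, v2, v3}
u0 ∈ B0, v0 ∈ B0 → same block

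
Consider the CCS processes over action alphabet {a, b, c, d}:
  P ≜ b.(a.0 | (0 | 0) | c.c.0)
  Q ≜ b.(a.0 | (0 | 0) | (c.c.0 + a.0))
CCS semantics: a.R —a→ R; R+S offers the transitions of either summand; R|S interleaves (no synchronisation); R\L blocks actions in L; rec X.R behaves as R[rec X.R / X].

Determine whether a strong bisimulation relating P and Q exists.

P ≁ Q

LTS(P): 7 reachable states
  m0 = b.(a.0 | (0 | 0) | c.c.0) has moves -b-> m1
  m1 = a.0 | (0 | 0) | c.c.0 has moves -a-> m2, -c-> m3
  m2 = 0 | (0 | 0) | c.c.0 has moves -c-> m4
  m3 = a.0 | (0 | 0) | c.0 has moves -a-> m4, -c-> m5
  m4 = 0 | (0 | 0) | c.0 has moves -c-> m6
  m5 = a.0 | (0 | 0) | 0 has moves -a-> m6
  m6 = 0 | (0 | 0) | 0 has moves stopped
LTS(Q): 7 reachable states
  n0 = b.(a.0 | (0 | 0) | (c.c.0 + a.0)) has moves -b-> n1
  n1 = a.0 | (0 | 0) | (c.c.0 + a.0) has moves -a-> n2, -a-> n3, -c-> n4
  n2 = 0 | (0 | 0) | (c.c.0 + a.0) has moves -a-> n5, -c-> n6
  n3 = a.0 | (0 | 0) | 0 has moves -a-> n5
  n4 = a.0 | (0 | 0) | c.0 has moves -a-> n6, -c-> n3
  n5 = 0 | (0 | 0) | 0 has moves stopped
  n6 = 0 | (0 | 0) | c.0 has moves -c-> n5
Coarsest stable partition (strong bisimilarity classes):
  B0 = {m0}
  B1 = {m1}
  B2 = {m2}
  B3 = {m4, n6}
  B4 = {m6, n5}
  B5 = {m3, n4}
  B6 = {m5, n3}
  B7 = {n0}
  B8 = {n1}
  B9 = {n2}
m0 ∈ B0, n0 ∈ B7 → different blocks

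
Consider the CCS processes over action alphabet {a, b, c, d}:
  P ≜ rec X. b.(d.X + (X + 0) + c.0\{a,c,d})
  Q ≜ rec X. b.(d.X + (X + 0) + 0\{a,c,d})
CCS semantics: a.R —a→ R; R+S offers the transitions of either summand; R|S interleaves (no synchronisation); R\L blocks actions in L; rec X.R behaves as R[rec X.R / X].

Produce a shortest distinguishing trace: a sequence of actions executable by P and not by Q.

P's transition system — 3 states:
  s0 = rec X. b.(d.X + (X + 0) + c.0\{a,c,d}) → =b=> s1
  s1 = d.(rec X. b.(d.X + (X + 0) + c.0\{a,c,d})) + ((rec X. b.(d.X + (X + 0) + c.0\{a,c,d})) + 0) + c.0\{a,c,d} → =b=> s1, =c=> s2, =d=> s0
  s2 = 0\{a,c,d} → stopped
Q's transition system — 2 states:
  t0 = rec X. b.(d.X + (X + 0) + 0\{a,c,d}) → =b=> t1
  t1 = d.(rec X. b.(d.X + (X + 0) + 0\{a,c,d})) + ((rec X. b.(d.X + (X + 0) + 0\{a,c,d})) + 0) + 0\{a,c,d} → =b=> t1, =d=> t0
Trace ⟨bc⟩ through P, begin at {s0}:
  [1] b ⇒ {s1}
  [2] c ⇒ {s2}
  ✓ P
Trace ⟨bc⟩ through Q, begin at {t0}:
  [1] b ⇒ {t1}
  [2] c ⇒ ∅ (Q stuck)

bc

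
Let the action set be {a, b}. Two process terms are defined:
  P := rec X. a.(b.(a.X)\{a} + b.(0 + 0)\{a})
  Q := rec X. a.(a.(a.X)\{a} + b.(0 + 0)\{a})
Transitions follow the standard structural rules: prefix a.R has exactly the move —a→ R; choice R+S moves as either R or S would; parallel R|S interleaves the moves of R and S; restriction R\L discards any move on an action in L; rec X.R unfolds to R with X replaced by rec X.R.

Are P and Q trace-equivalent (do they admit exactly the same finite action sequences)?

LTS(P): 4 reachable states
  p0 = rec X. a.(b.(a.X)\{a} + b.(0 + 0)\{a}) | -a-> p1
  p1 = b.(a.(rec X. a.(b.(a.X)\{a} + b.(0 + 0)\{a})))\{a} + b.(0 + 0)\{a} | -b-> p2, -b-> p3
  p2 = (0 + 0)\{a} | deadlocked
  p3 = (a.(rec X. a.(b.(a.X)\{a} + b.(0 + 0)\{a})))\{a} | deadlocked
LTS(Q): 4 reachable states
  q0 = rec X. a.(a.(a.X)\{a} + b.(0 + 0)\{a}) | -a-> q1
  q1 = a.(a.(rec X. a.(a.(a.X)\{a} + b.(0 + 0)\{a})))\{a} + b.(0 + 0)\{a} | -a-> q2, -b-> q3
  q2 = (a.(rec X. a.(a.(a.X)\{a} + b.(0 + 0)\{a})))\{a} | deadlocked
  q3 = (0 + 0)\{a} | deadlocked
Executing aa from Q (initial set {q0}):
  after a @ step 1: {q1}
  after a @ step 2: {q2}
  — Q admits the full trace.
Executing aa from P (initial set {p0}):
  after a @ step 1: {p1}
  after a @ step 2: ∅  — P cannot continue

trace-distinct — witness ⟨aa⟩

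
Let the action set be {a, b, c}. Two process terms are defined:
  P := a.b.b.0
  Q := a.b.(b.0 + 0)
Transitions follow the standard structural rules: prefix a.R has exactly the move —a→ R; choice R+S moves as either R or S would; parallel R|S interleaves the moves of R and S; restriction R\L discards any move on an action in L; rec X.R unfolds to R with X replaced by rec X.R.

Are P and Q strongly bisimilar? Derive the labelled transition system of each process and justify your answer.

YES

P's transition system — 4 states:
  u0 = a.b.b.0 → -a-> u1
  u1 = b.b.0 → -b-> u2
  u2 = b.0 → -b-> u3
  u3 = 0 → ∅
Q's transition system — 4 states:
  v0 = a.b.(b.0 + 0) → -a-> v1
  v1 = b.(b.0 + 0) → -b-> v2
  v2 = b.0 + 0 → -b-> v3
  v3 = 0 → ∅
Partition-refinement fixed point:
  B0 = {u0, v0}
  B1 = {u1, v1}
  B2 = {u2, v2}
  B3 = {u3, v3}
u0 ∈ B0, v0 ∈ B0 → same block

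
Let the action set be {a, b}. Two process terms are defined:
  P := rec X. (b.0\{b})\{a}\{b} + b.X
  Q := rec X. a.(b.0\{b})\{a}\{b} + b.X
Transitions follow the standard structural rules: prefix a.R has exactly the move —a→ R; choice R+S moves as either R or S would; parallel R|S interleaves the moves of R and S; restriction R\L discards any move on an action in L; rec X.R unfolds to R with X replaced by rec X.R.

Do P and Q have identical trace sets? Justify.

NO — witness ⟨a⟩

Reachable graph of P (1 states):
  s0 = rec X. (b.0\{b})\{a}\{b} + b.X | =b=> s0
Reachable graph of Q (2 states):
  t0 = rec X. a.(b.0\{b})\{a}\{b} + b.X | =a=> t1, =b=> t0
  t1 = (b.0\{b})\{a}\{b} | stopped
Run σ = ⟨a⟩ on Q: start {t0}
  after a @ step 1: {t1}
  Q completes σ.
Run σ = ⟨a⟩ on P: start {s0}
  after a @ step 1: ∅  — P cannot continue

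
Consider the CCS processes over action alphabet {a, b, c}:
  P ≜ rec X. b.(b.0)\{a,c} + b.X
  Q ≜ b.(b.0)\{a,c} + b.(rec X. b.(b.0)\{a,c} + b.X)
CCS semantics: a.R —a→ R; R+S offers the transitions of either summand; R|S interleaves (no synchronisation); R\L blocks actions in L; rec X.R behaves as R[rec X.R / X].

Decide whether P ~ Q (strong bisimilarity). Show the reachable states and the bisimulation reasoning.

YES

LTS(P): 3 reachable states
  m0 = rec X. b.(b.0)\{a,c} + b.X | -b-> m0, -b-> m1
  m1 = (b.0)\{a,c} | -b-> m2
  m2 = 0\{a,c} | deadlocked
LTS(Q): 4 reachable states
  n0 = b.(b.0)\{a,c} + b.(rec X. b.(b.0)\{a,c} + b.X) | -b-> n1, -b-> n2
  n1 = (b.0)\{a,c} | -b-> n3
  n2 = rec X. b.(b.0)\{a,c} + b.X | -b-> n1, -b-> n2
  n3 = 0\{a,c} | deadlocked
Partition-refinement fixed point:
  B0 = {m0, n0, n2}
  B1 = {m1, n1}
  B2 = {m2, n3}
m0 ∈ B0, n0 ∈ B0 → same block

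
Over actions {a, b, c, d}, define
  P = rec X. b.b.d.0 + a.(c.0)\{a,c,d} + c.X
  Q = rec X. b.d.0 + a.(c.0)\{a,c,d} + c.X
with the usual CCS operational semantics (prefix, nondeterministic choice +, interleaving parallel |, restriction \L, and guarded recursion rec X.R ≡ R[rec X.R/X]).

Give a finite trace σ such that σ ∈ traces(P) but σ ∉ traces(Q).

bb

LTS(P): 5 reachable states
  m0 = rec X. b.b.d.0 + a.(c.0)\{a,c,d} + c.X → —a→ m1, —b→ m2, —c→ m0
  m1 = (c.0)\{a,c,d} → deadlocked
  m2 = b.d.0 → —b→ m3
  m3 = d.0 → —d→ m4
  m4 = 0 → deadlocked
LTS(Q): 4 reachable states
  n0 = rec X. b.d.0 + a.(c.0)\{a,c,d} + c.X → —a→ n1, —b→ n2, —c→ n0
  n1 = (c.0)\{a,c,d} → deadlocked
  n2 = d.0 → —d→ n3
  n3 = 0 → deadlocked
Executing bb from P (initial set {m0}):
  [1] b ⇒ {m2}
  [2] b ⇒ {m3}
  ✓ P
Executing bb from Q (initial set {n0}):
  [1] b ⇒ {n2}
  [2] b ⇒ no successor for Q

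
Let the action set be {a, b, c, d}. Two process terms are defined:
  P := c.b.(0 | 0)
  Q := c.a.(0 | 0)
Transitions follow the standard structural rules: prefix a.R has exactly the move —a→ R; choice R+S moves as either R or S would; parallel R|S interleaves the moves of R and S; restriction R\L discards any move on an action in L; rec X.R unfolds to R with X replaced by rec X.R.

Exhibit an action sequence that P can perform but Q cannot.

cb

P's transition system — 3 states:
  s0 = c.b.(0 | 0) :: =c=> s1
  s1 = b.(0 | 0) :: =b=> s2
  s2 = 0 | 0 :: (no moves)
Q's transition system — 3 states:
  t0 = c.a.(0 | 0) :: =c=> t1
  t1 = a.(0 | 0) :: =a=> t2
  t2 = 0 | 0 :: (no moves)
Executing cb from P (initial set {s0}):
  step 1 (c): {s1}
  step 2 (b): {s2}
  — P admits the full trace.
Executing cb from Q (initial set {t0}):
  step 1 (c): {t1}
  step 2 (b): ∅ (Q stuck)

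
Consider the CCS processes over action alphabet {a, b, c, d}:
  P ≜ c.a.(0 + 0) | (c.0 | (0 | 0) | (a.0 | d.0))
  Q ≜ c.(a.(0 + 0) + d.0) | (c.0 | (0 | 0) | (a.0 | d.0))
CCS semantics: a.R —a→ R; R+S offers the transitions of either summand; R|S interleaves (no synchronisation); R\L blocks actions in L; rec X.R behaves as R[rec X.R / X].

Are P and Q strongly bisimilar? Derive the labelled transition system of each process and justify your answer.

not bisimilar

Reachable graph of P (24 states):
  p0 = c.a.(0 + 0) | (c.0 | (0 | 0) | (a.0 | d.0)) :: --a--▸ p1, --c--▸ p2, --c--▸ p3, --d--▸ p4
  p1 = c.a.(0 + 0) | (c.0 | (0 | 0) | (0 | d.0)) :: --c--▸ p5, --c--▸ p6, --d--▸ p7
  p2 = a.(0 + 0) | (c.0 | (0 | 0) | (a.0 | d.0)) :: --a--▸ p5, --a--▸ p8, --c--▸ p9, --d--▸ p10
  p3 = c.a.(0 + 0) | (0 | (0 | 0) | (a.0 | d.0)) :: --a--▸ p6, --c--▸ p9, --d--▸ p11
  p4 = c.a.(0 + 0) | (c.0 | (0 | 0) | (a.0 | 0)) :: --a--▸ p7, --c--▸ p10, --c--▸ p11
  p5 = a.(0 + 0) | (c.0 | (0 | 0) | (0 | d.0)) :: --a--▸ p12, --c--▸ p13, --d--▸ p14
  p6 = c.a.(0 + 0) | (0 | (0 | 0) | (0 | d.0)) :: --c--▸ p13, --d--▸ p15
  p7 = c.a.(0 + 0) | (c.0 | (0 | 0) | (0 | 0)) :: --c--▸ p14, --c--▸ p15
  p8 = (0 + 0) | (c.0 | (0 | 0) | (a.0 | d.0)) :: --a--▸ p12, --c--▸ p16, --d--▸ p17
  p9 = a.(0 + 0) | (0 | (0 | 0) | (a.0 | d.0)) :: --a--▸ p13, --a--▸ p16, --d--▸ p18
  p10 = a.(0 + 0) | (c.0 | (0 | 0) | (a.0 | 0)) :: --a--▸ p14, --a--▸ p17, --c--▸ p18
  p11 = c.a.(0 + 0) | (0 | (0 | 0) | (a.0 | 0)) :: --a--▸ p15, --c--▸ p18
  p12 = (0 + 0) | (c.0 | (0 | 0) | (0 | d.0)) :: --c--▸ p19, --d--▸ p20
  p13 = a.(0 + 0) | (0 | (0 | 0) | (0 | d.0)) :: --a--▸ p19, --d--▸ p21
  p14 = a.(0 + 0) | (c.0 | (0 | 0) | (0 | 0)) :: --a--▸ p20, --c--▸ p21
  p15 = c.a.(0 + 0) | (0 | (0 | 0) | (0 | 0)) :: --c--▸ p21
  p16 = (0 + 0) | (0 | (0 | 0) | (a.0 | d.0)) :: --a--▸ p19, --d--▸ p22
  p17 = (0 + 0) | (c.0 | (0 | 0) | (a.0 | 0)) :: --a--▸ p20, --c--▸ p22
  p18 = a.(0 + 0) | (0 | (0 | 0) | (a.0 | 0)) :: --a--▸ p21, --a--▸ p22
  p19 = (0 + 0) | (0 | (0 | 0) | (0 | d.0)) :: --d--▸ p23
  p20 = (0 + 0) | (c.0 | (0 | 0) | (0 | 0)) :: --c--▸ p23
  p21 = a.(0 + 0) | (0 | (0 | 0) | (0 | 0)) :: --a--▸ p23
  p22 = (0 + 0) | (0 | (0 | 0) | (a.0 | 0)) :: --a--▸ p23
  p23 = (0 + 0) | (0 | (0 | 0) | (0 | 0)) :: deadlocked
Reachable graph of Q (32 states):
  q0 = c.(a.(0 + 0) + d.0) | (c.0 | (0 | 0) | (a.0 | d.0)) :: --a--▸ q1, --c--▸ q2, --c--▸ q3, --d--▸ q4
  q1 = c.(a.(0 + 0) + d.0) | (c.0 | (0 | 0) | (0 | d.0)) :: --c--▸ q5, --c--▸ q6, --d--▸ q7
  q2 = (a.(0 + 0) + d.0) | (c.0 | (0 | 0) | (a.0 | d.0)) :: --a--▸ q5, --a--▸ q8, --c--▸ q9, --d--▸ q10, --d--▸ q11
  q3 = c.(a.(0 + 0) + d.0) | (0 | (0 | 0) | (a.0 | d.0)) :: --a--▸ q6, --c--▸ q9, --d--▸ q12
  q4 = c.(a.(0 + 0) + d.0) | (c.0 | (0 | 0) | (a.0 | 0)) :: --a--▸ q7, --c--▸ q10, --c--▸ q12
  q5 = (a.(0 + 0) + d.0) | (c.0 | (0 | 0) | (0 | d.0)) :: --a--▸ q13, --c--▸ q14, --d--▸ q15, --d--▸ q16
  q6 = c.(a.(0 + 0) + d.0) | (0 | (0 | 0) | (0 | d.0)) :: --c--▸ q14, --d--▸ q17
  q7 = c.(a.(0 + 0) + d.0) | (c.0 | (0 | 0) | (0 | 0)) :: --c--▸ q15, --c--▸ q17
  q8 = (0 + 0) | (c.0 | (0 | 0) | (a.0 | d.0)) :: --a--▸ q13, --c--▸ q18, --d--▸ q19
  q9 = (a.(0 + 0) + d.0) | (0 | (0 | 0) | (a.0 | d.0)) :: --a--▸ q14, --a--▸ q18, --d--▸ q20, --d--▸ q21
  q10 = (a.(0 + 0) + d.0) | (c.0 | (0 | 0) | (a.0 | 0)) :: --a--▸ q15, --a--▸ q19, --c--▸ q20, --d--▸ q22
  q11 = 0 | (c.0 | (0 | 0) | (a.0 | d.0)) :: --a--▸ q16, --c--▸ q21, --d--▸ q22
  q12 = c.(a.(0 + 0) + d.0) | (0 | (0 | 0) | (a.0 | 0)) :: --a--▸ q17, --c--▸ q20
  q13 = (0 + 0) | (c.0 | (0 | 0) | (0 | d.0)) :: --c--▸ q23, --d--▸ q24
  q14 = (a.(0 + 0) + d.0) | (0 | (0 | 0) | (0 | d.0)) :: --a--▸ q23, --d--▸ q25, --d--▸ q26
  q15 = (a.(0 + 0) + d.0) | (c.0 | (0 | 0) | (0 | 0)) :: --a--▸ q24, --c--▸ q25, --d--▸ q27
  q16 = 0 | (c.0 | (0 | 0) | (0 | d.0)) :: --c--▸ q26, --d--▸ q27
  q17 = c.(a.(0 + 0) + d.0) | (0 | (0 | 0) | (0 | 0)) :: --c--▸ q25
  q18 = (0 + 0) | (0 | (0 | 0) | (a.0 | d.0)) :: --a--▸ q23, --d--▸ q28
  q19 = (0 + 0) | (c.0 | (0 | 0) | (a.0 | 0)) :: --a--▸ q24, --c--▸ q28
  q20 = (a.(0 + 0) + d.0) | (0 | (0 | 0) | (a.0 | 0)) :: --a--▸ q25, --a--▸ q28, --d--▸ q29
  q21 = 0 | (0 | (0 | 0) | (a.0 | d.0)) :: --a--▸ q26, --d--▸ q29
  q22 = 0 | (c.0 | (0 | 0) | (a.0 | 0)) :: --a--▸ q27, --c--▸ q29
  q23 = (0 + 0) | (0 | (0 | 0) | (0 | d.0)) :: --d--▸ q30
  q24 = (0 + 0) | (c.0 | (0 | 0) | (0 | 0)) :: --c--▸ q30
  q25 = (a.(0 + 0) + d.0) | (0 | (0 | 0) | (0 | 0)) :: --a--▸ q30, --d--▸ q31
  q26 = 0 | (0 | (0 | 0) | (0 | d.0)) :: --d--▸ q31
  q27 = 0 | (c.0 | (0 | 0) | (0 | 0)) :: --c--▸ q31
  q28 = (0 + 0) | (0 | (0 | 0) | (a.0 | 0)) :: --a--▸ q30
  q29 = 0 | (0 | (0 | 0) | (a.0 | 0)) :: --a--▸ q31
  q30 = (0 + 0) | (0 | (0 | 0) | (0 | 0)) :: deadlocked
  q31 = 0 | (0 | (0 | 0) | (0 | 0)) :: deadlocked
Bisimilarity quotient blocks:
  B0 = {p0}
  B1 = {p2}
  B2 = {p10}
  B3 = {p14, p17, q19, q22}
  B4 = {p21, p22, q28, q29}
  B5 = {p23, q30, q31}
  B6 = {p20, q24, q27}
  B7 = {p18}
  B8 = {p9}
  B9 = {p13, p16, q18, q21}
  B10 = {p19, q23, q26}
  B11 = {p5, p8, q11, q8}
  B12 = {p12, q13, q16}
  B13 = {p4}
  B14 = {p11}
  B15 = {p15}
  B16 = {p7}
  B17 = {p1}
  B18 = {p6}
  B19 = {p3}
  B20 = {q0}
  B21 = {q4}
  B22 = {q7}
  B23 = {q17}
  B24 = {q25}
  B25 = {q15}
  B26 = {q10}
  B27 = {q20}
  B28 = {q12}
  B29 = {q1}
  B30 = {q6}
  B31 = {q14}
  B32 = {q5}
  B33 = {q3}
  B34 = {q9}
  B35 = {q2}
p0 ∈ B0, q0 ∈ B20 → different blocks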